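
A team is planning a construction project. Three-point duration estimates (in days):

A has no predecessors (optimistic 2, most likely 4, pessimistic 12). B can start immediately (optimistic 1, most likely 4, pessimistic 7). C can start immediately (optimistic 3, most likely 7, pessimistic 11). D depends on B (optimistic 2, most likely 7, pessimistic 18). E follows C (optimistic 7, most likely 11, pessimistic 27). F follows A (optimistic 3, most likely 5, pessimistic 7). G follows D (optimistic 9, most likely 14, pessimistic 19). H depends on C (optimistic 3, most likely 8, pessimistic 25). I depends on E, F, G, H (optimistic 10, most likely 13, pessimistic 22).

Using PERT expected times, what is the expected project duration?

te_A = (2 + 4·4 + 12)/6 = 30/6 = 5
te_B = (1 + 4·4 + 7)/6 = 24/6 = 4
te_C = (3 + 4·7 + 11)/6 = 42/6 = 7
te_D = (2 + 4·7 + 18)/6 = 48/6 = 8
te_E = (7 + 4·11 + 27)/6 = 78/6 = 13
te_F = (3 + 4·5 + 7)/6 = 30/6 = 5
te_G = (9 + 4·14 + 19)/6 = 84/6 = 14
te_H = (3 + 4·8 + 25)/6 = 60/6 = 10
te_I = (10 + 4·13 + 22)/6 = 84/6 = 14

Forward pass:
ES_A = 0; EF_A = 5
ES_B = 0; EF_B = 4
ES_C = 0; EF_C = 7
ES_D = 4; EF_D = 4+8 = 12
ES_E = 7; EF_E = 7+13 = 20
ES_F = 5; EF_F = 5+5 = 10
ES_G = 12; EF_G = 12+14 = 26
ES_H = 7; EF_H = 7+10 = 17
ES_I = max(EF_E=20, EF_F=10, EF_G=26, EF_H=17) = 26; EF_I = 26+14 = 40
Expected project duration μ = 40 days. Critical path: B → D → G → I.

40 days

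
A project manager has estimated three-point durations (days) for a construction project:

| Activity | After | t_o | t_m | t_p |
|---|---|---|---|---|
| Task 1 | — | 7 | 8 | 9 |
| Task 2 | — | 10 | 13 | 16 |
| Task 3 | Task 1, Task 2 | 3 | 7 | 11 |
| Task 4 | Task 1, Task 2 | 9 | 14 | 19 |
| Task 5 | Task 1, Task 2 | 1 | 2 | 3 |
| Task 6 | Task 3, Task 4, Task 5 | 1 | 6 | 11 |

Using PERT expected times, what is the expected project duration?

33 days

te_Task 1 = (7 + 4·8 + 9)/6 = 48/6 = 8
te_Task 2 = (10 + 4·13 + 16)/6 = 78/6 = 13
te_Task 3 = (3 + 4·7 + 11)/6 = 42/6 = 7
te_Task 4 = (9 + 4·14 + 19)/6 = 84/6 = 14
te_Task 5 = (1 + 4·2 + 3)/6 = 12/6 = 2
te_Task 6 = (1 + 4·6 + 11)/6 = 36/6 = 6

Forward pass:
ES_Task 1 = 0; EF_Task 1 = 8
ES_Task 2 = 0; EF_Task 2 = 13
ES_Task 3 = max(EF_Task 1=8, EF_Task 2=13) = 13; EF_Task 3 = 13+7 = 20
ES_Task 4 = max(EF_Task 1=8, EF_Task 2=13) = 13; EF_Task 4 = 13+14 = 27
ES_Task 5 = max(EF_Task 1=8, EF_Task 2=13) = 13; EF_Task 5 = 13+2 = 15
ES_Task 6 = max(EF_Task 3=20, EF_Task 4=27, EF_Task 5=15) = 27; EF_Task 6 = 27+6 = 33
Expected project duration μ = 33 days. Critical path: Task 2 → Task 4 → Task 6.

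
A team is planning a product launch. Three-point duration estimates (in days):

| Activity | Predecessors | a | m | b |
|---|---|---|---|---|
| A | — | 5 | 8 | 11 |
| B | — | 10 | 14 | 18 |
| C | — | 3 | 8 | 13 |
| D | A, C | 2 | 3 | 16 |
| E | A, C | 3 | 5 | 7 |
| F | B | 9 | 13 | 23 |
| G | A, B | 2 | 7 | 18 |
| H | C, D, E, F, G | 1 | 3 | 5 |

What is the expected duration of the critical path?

31 days

te_A = (5 + 4·8 + 11)/6 = 48/6 = 8
te_B = (10 + 4·14 + 18)/6 = 84/6 = 14
te_C = (3 + 4·8 + 13)/6 = 48/6 = 8
te_D = (2 + 4·3 + 16)/6 = 30/6 = 5
te_E = (3 + 4·5 + 7)/6 = 30/6 = 5
te_F = (9 + 4·13 + 23)/6 = 84/6 = 14
te_G = (2 + 4·7 + 18)/6 = 48/6 = 8
te_H = (1 + 4·3 + 5)/6 = 18/6 = 3

Forward pass:
ES_A = 0; EF_A = 8
ES_B = 0; EF_B = 14
ES_C = 0; EF_C = 8
ES_D = max(EF_A=8, EF_C=8) = 8; EF_D = 8+5 = 13
ES_E = max(EF_A=8, EF_C=8) = 8; EF_E = 8+5 = 13
ES_F = 14; EF_F = 14+14 = 28
ES_G = max(EF_A=8, EF_B=14) = 14; EF_G = 14+8 = 22
ES_H = max(EF_C=8, EF_D=13, EF_E=13, EF_F=28, EF_G=22) = 28; EF_H = 28+3 = 31
Expected project duration μ = 31 days. Critical path: B → F → H.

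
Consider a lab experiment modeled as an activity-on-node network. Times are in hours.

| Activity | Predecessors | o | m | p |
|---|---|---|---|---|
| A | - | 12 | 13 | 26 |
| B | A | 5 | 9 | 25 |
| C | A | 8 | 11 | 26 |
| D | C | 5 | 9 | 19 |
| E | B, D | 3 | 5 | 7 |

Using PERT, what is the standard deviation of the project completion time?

4.51 hours

te_A = (12 + 4·13 + 26)/6 = 90/6 = 15; σ²_A = ((26−12)/6)² = 5.444
te_B = (5 + 4·9 + 25)/6 = 66/6 = 11; σ²_B = ((25−5)/6)² = 11.111
te_C = (8 + 4·11 + 26)/6 = 78/6 = 13; σ²_C = ((26−8)/6)² = 9.000
te_D = (5 + 4·9 + 19)/6 = 60/6 = 10; σ²_D = ((19−5)/6)² = 5.444
te_E = (3 + 4·5 + 7)/6 = 30/6 = 5; σ²_E = ((7−3)/6)² = 0.444

Forward pass:
ES_A = 0; EF_A = 15
ES_B = 15; EF_B = 15+11 = 26
ES_C = 15; EF_C = 15+13 = 28
ES_D = 28; EF_D = 28+10 = 38
ES_E = max(EF_B=26, EF_D=38) = 38; EF_E = 38+5 = 43
Expected project duration μ = 43 hours. Critical path: A → C → D → E.

Variance along critical path = 5.444 + 9.000 + 5.444 + 0.444 = 20.333
σ = √20.333 = 4.509 hours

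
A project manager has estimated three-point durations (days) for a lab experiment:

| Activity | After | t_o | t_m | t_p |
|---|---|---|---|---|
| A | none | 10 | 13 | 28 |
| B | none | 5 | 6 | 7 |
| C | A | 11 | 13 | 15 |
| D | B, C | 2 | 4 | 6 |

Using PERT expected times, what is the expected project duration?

te_A = (10 + 4·13 + 28)/6 = 90/6 = 15
te_B = (5 + 4·6 + 7)/6 = 36/6 = 6
te_C = (11 + 4·13 + 15)/6 = 78/6 = 13
te_D = (2 + 4·4 + 6)/6 = 24/6 = 4

Forward pass:
ES_A = 0; EF_A = 15
ES_B = 0; EF_B = 6
ES_C = 15; EF_C = 15+13 = 28
ES_D = max(EF_B=6, EF_C=28) = 28; EF_D = 28+4 = 32
Expected project duration μ = 32 days. Critical path: A → C → D.

32 days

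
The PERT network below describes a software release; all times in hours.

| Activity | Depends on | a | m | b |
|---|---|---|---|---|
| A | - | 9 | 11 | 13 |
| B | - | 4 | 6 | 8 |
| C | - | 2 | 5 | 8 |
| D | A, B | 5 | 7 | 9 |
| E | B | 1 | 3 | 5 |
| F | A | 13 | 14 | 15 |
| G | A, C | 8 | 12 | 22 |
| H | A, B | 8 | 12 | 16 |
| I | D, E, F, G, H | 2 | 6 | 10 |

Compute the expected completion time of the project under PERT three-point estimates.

te_A = (9 + 4·11 + 13)/6 = 66/6 = 11
te_B = (4 + 4·6 + 8)/6 = 36/6 = 6
te_C = (2 + 4·5 + 8)/6 = 30/6 = 5
te_D = (5 + 4·7 + 9)/6 = 42/6 = 7
te_E = (1 + 4·3 + 5)/6 = 18/6 = 3
te_F = (13 + 4·14 + 15)/6 = 84/6 = 14
te_G = (8 + 4·12 + 22)/6 = 78/6 = 13
te_H = (8 + 4·12 + 16)/6 = 72/6 = 12
te_I = (2 + 4·6 + 10)/6 = 36/6 = 6

Forward pass:
ES_A = 0; EF_A = 11
ES_B = 0; EF_B = 6
ES_C = 0; EF_C = 5
ES_D = max(EF_A=11, EF_B=6) = 11; EF_D = 11+7 = 18
ES_E = 6; EF_E = 6+3 = 9
ES_F = 11; EF_F = 11+14 = 25
ES_G = max(EF_A=11, EF_C=5) = 11; EF_G = 11+13 = 24
ES_H = max(EF_A=11, EF_B=6) = 11; EF_H = 11+12 = 23
ES_I = max(EF_D=18, EF_E=9, EF_F=25, EF_G=24, EF_H=23) = 25; EF_I = 25+6 = 31
Expected project duration μ = 31 hours. Critical path: A → F → I.

31 hours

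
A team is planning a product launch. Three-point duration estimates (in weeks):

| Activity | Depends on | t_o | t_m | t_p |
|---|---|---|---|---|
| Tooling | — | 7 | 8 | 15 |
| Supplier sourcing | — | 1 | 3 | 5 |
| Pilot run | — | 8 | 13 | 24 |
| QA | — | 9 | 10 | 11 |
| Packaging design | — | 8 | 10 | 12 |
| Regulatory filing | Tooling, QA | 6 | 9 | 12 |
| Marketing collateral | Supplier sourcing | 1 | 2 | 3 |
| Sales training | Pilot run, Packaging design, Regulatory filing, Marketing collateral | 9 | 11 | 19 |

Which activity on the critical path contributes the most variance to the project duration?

Sales training

te_Tooling = (7 + 4·8 + 15)/6 = 54/6 = 9; σ²_Tooling = ((15−7)/6)² = 1.778
te_Supplier sourcing = (1 + 4·3 + 5)/6 = 18/6 = 3; σ²_Supplier sourcing = ((5−1)/6)² = 0.444
te_Pilot run = (8 + 4·13 + 24)/6 = 84/6 = 14; σ²_Pilot run = ((24−8)/6)² = 7.111
te_QA = (9 + 4·10 + 11)/6 = 60/6 = 10; σ²_QA = ((11−9)/6)² = 0.111
te_Packaging design = (8 + 4·10 + 12)/6 = 60/6 = 10; σ²_Packaging design = ((12−8)/6)² = 0.444
te_Regulatory filing = (6 + 4·9 + 12)/6 = 54/6 = 9; σ²_Regulatory filing = ((12−6)/6)² = 1.000
te_Marketing collateral = (1 + 4·2 + 3)/6 = 12/6 = 2; σ²_Marketing collateral = ((3−1)/6)² = 0.111
te_Sales training = (9 + 4·11 + 19)/6 = 72/6 = 12; σ²_Sales training = ((19−9)/6)² = 2.778

Forward pass:
ES_Tooling = 0; EF_Tooling = 9
ES_Supplier sourcing = 0; EF_Supplier sourcing = 3
ES_Pilot run = 0; EF_Pilot run = 14
ES_QA = 0; EF_QA = 10
ES_Packaging design = 0; EF_Packaging design = 10
ES_Regulatory filing = max(EF_Tooling=9, EF_QA=10) = 10; EF_Regulatory filing = 10+9 = 19
ES_Marketing collateral = 3; EF_Marketing collateral = 3+2 = 5
ES_Sales training = max(EF_Pilot run=14, EF_Packaging design=10, EF_Regulatory filing=19, EF_Marketing collateral=5) = 19; EF_Sales training = 19+12 = 31
Expected project duration μ = 31 weeks. Critical path: QA → Regulatory filing → Sales training.

Variances on critical path: σ²_QA=0.111, σ²_Regulatory filing=1.000, σ²_Sales training=2.778.
Largest is σ²_Sales training = 2.778.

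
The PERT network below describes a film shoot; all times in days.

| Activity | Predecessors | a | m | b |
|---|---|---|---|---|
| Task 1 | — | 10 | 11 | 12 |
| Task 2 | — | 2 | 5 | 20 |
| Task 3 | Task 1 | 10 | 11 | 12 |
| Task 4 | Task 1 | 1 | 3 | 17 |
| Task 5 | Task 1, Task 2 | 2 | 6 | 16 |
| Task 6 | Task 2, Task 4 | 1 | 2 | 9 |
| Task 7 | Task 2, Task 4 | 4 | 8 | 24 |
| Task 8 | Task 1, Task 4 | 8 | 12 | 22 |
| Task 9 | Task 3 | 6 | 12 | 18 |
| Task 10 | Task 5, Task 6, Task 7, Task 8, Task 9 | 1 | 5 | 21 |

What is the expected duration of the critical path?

41 days

te_Task 1 = (10 + 4·11 + 12)/6 = 66/6 = 11
te_Task 2 = (2 + 4·5 + 20)/6 = 42/6 = 7
te_Task 3 = (10 + 4·11 + 12)/6 = 66/6 = 11
te_Task 4 = (1 + 4·3 + 17)/6 = 30/6 = 5
te_Task 5 = (2 + 4·6 + 16)/6 = 42/6 = 7
te_Task 6 = (1 + 4·2 + 9)/6 = 18/6 = 3
te_Task 7 = (4 + 4·8 + 24)/6 = 60/6 = 10
te_Task 8 = (8 + 4·12 + 22)/6 = 78/6 = 13
te_Task 9 = (6 + 4·12 + 18)/6 = 72/6 = 12
te_Task 10 = (1 + 4·5 + 21)/6 = 42/6 = 7

Forward pass:
ES_Task 1 = 0; EF_Task 1 = 11
ES_Task 2 = 0; EF_Task 2 = 7
ES_Task 3 = 11; EF_Task 3 = 11+11 = 22
ES_Task 4 = 11; EF_Task 4 = 11+5 = 16
ES_Task 5 = max(EF_Task 1=11, EF_Task 2=7) = 11; EF_Task 5 = 11+7 = 18
ES_Task 6 = max(EF_Task 2=7, EF_Task 4=16) = 16; EF_Task 6 = 16+3 = 19
ES_Task 7 = max(EF_Task 2=7, EF_Task 4=16) = 16; EF_Task 7 = 16+10 = 26
ES_Task 8 = max(EF_Task 1=11, EF_Task 4=16) = 16; EF_Task 8 = 16+13 = 29
ES_Task 9 = 22; EF_Task 9 = 22+12 = 34
ES_Task 10 = max(EF_Task 5=18, EF_Task 6=19, EF_Task 7=26, EF_Task 8=29, EF_Task 9=34) = 34; EF_Task 10 = 34+7 = 41
Expected project duration μ = 41 days. Critical path: Task 1 → Task 3 → Task 9 → Task 10.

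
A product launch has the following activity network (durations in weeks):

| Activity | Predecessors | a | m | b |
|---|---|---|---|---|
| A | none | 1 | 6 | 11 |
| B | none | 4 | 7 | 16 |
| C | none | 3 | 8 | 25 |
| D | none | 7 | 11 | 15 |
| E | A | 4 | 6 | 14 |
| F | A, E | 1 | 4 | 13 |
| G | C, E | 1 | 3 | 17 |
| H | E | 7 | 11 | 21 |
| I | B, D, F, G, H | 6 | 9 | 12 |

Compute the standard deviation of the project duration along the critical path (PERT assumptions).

te_A = (1 + 4·6 + 11)/6 = 36/6 = 6; σ²_A = ((11−1)/6)² = 2.778
te_B = (4 + 4·7 + 16)/6 = 48/6 = 8; σ²_B = ((16−4)/6)² = 4.000
te_C = (3 + 4·8 + 25)/6 = 60/6 = 10; σ²_C = ((25−3)/6)² = 13.444
te_D = (7 + 4·11 + 15)/6 = 66/6 = 11; σ²_D = ((15−7)/6)² = 1.778
te_E = (4 + 4·6 + 14)/6 = 42/6 = 7; σ²_E = ((14−4)/6)² = 2.778
te_F = (1 + 4·4 + 13)/6 = 30/6 = 5; σ²_F = ((13−1)/6)² = 4.000
te_G = (1 + 4·3 + 17)/6 = 30/6 = 5; σ²_G = ((17−1)/6)² = 7.111
te_H = (7 + 4·11 + 21)/6 = 72/6 = 12; σ²_H = ((21−7)/6)² = 5.444
te_I = (6 + 4·9 + 12)/6 = 54/6 = 9; σ²_I = ((12−6)/6)² = 1.000

Forward pass:
ES_A = 0; EF_A = 6
ES_B = 0; EF_B = 8
ES_C = 0; EF_C = 10
ES_D = 0; EF_D = 11
ES_E = 6; EF_E = 6+7 = 13
ES_F = max(EF_A=6, EF_E=13) = 13; EF_F = 13+5 = 18
ES_G = max(EF_C=10, EF_E=13) = 13; EF_G = 13+5 = 18
ES_H = 13; EF_H = 13+12 = 25
ES_I = max(EF_B=8, EF_D=11, EF_F=18, EF_G=18, EF_H=25) = 25; EF_I = 25+9 = 34
Expected project duration μ = 34 weeks. Critical path: A → E → H → I.

Variance along critical path = 2.778 + 2.778 + 5.444 + 1.000 = 12.000
σ = √12.000 = 3.464 weeks

3.46 weeks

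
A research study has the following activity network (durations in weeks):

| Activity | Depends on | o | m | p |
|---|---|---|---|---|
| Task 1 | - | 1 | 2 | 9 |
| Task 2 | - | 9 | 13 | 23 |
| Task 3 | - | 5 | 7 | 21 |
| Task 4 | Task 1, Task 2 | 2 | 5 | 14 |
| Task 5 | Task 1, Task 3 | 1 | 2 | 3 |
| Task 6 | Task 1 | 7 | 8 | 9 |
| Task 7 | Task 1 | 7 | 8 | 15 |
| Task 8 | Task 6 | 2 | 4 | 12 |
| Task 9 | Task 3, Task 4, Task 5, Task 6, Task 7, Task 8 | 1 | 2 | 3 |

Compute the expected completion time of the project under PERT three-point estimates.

te_Task 1 = (1 + 4·2 + 9)/6 = 18/6 = 3
te_Task 2 = (9 + 4·13 + 23)/6 = 84/6 = 14
te_Task 3 = (5 + 4·7 + 21)/6 = 54/6 = 9
te_Task 4 = (2 + 4·5 + 14)/6 = 36/6 = 6
te_Task 5 = (1 + 4·2 + 3)/6 = 12/6 = 2
te_Task 6 = (7 + 4·8 + 9)/6 = 48/6 = 8
te_Task 7 = (7 + 4·8 + 15)/6 = 54/6 = 9
te_Task 8 = (2 + 4·4 + 12)/6 = 30/6 = 5
te_Task 9 = (1 + 4·2 + 3)/6 = 12/6 = 2

Forward pass:
ES_Task 1 = 0; EF_Task 1 = 3
ES_Task 2 = 0; EF_Task 2 = 14
ES_Task 3 = 0; EF_Task 3 = 9
ES_Task 4 = max(EF_Task 1=3, EF_Task 2=14) = 14; EF_Task 4 = 14+6 = 20
ES_Task 5 = max(EF_Task 1=3, EF_Task 3=9) = 9; EF_Task 5 = 9+2 = 11
ES_Task 6 = 3; EF_Task 6 = 3+8 = 11
ES_Task 7 = 3; EF_Task 7 = 3+9 = 12
ES_Task 8 = 11; EF_Task 8 = 11+5 = 16
ES_Task 9 = max(EF_Task 3=9, EF_Task 4=20, EF_Task 5=11, EF_Task 6=11, EF_Task 7=12, EF_Task 8=16) = 20; EF_Task 9 = 20+2 = 22
Expected project duration μ = 22 weeks. Critical path: Task 2 → Task 4 → Task 9.

22 weeks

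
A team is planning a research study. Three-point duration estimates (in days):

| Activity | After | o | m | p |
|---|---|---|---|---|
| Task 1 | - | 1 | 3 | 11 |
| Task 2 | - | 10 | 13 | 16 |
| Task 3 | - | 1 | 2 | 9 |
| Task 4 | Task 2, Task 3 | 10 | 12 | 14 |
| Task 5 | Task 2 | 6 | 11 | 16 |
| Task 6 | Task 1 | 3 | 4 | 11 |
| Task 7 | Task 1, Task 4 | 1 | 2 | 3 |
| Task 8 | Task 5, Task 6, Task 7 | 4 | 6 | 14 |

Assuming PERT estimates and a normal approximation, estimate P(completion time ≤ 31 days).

0.075

te_Task 1 = (1 + 4·3 + 11)/6 = 24/6 = 4; σ²_Task 1 = ((11−1)/6)² = 2.778
te_Task 2 = (10 + 4·13 + 16)/6 = 78/6 = 13; σ²_Task 2 = ((16−10)/6)² = 1.000
te_Task 3 = (1 + 4·2 + 9)/6 = 18/6 = 3; σ²_Task 3 = ((9−1)/6)² = 1.778
te_Task 4 = (10 + 4·12 + 14)/6 = 72/6 = 12; σ²_Task 4 = ((14−10)/6)² = 0.444
te_Task 5 = (6 + 4·11 + 16)/6 = 66/6 = 11; σ²_Task 5 = ((16−6)/6)² = 2.778
te_Task 6 = (3 + 4·4 + 11)/6 = 30/6 = 5; σ²_Task 6 = ((11−3)/6)² = 1.778
te_Task 7 = (1 + 4·2 + 3)/6 = 12/6 = 2; σ²_Task 7 = ((3−1)/6)² = 0.111
te_Task 8 = (4 + 4·6 + 14)/6 = 42/6 = 7; σ²_Task 8 = ((14−4)/6)² = 2.778

Forward pass:
ES_Task 1 = 0; EF_Task 1 = 4
ES_Task 2 = 0; EF_Task 2 = 13
ES_Task 3 = 0; EF_Task 3 = 3
ES_Task 4 = max(EF_Task 2=13, EF_Task 3=3) = 13; EF_Task 4 = 13+12 = 25
ES_Task 5 = 13; EF_Task 5 = 13+11 = 24
ES_Task 6 = 4; EF_Task 6 = 4+5 = 9
ES_Task 7 = max(EF_Task 1=4, EF_Task 4=25) = 25; EF_Task 7 = 25+2 = 27
ES_Task 8 = max(EF_Task 5=24, EF_Task 6=9, EF_Task 7=27) = 27; EF_Task 8 = 27+7 = 34
Expected project duration μ = 34 days. Critical path: Task 2 → Task 4 → Task 7 → Task 8.

Variance along critical path = 1.000 + 0.444 + 0.111 + 2.778 = 4.333; σ = √4.333 = 2.082 days.
Z = (31 − 34) / 2.082 = -1.441
P(T ≤ 31) = Φ(-1.441) ≈ 0.075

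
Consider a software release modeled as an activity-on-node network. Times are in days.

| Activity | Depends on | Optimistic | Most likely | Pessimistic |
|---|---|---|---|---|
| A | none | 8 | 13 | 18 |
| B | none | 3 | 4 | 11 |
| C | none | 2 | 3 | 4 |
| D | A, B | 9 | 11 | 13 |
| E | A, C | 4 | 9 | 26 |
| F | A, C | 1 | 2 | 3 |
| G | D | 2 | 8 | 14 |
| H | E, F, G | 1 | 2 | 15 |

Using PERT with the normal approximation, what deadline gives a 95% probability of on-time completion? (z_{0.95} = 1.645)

te_A = (8 + 4·13 + 18)/6 = 78/6 = 13; σ²_A = ((18−8)/6)² = 2.778
te_B = (3 + 4·4 + 11)/6 = 30/6 = 5; σ²_B = ((11−3)/6)² = 1.778
te_C = (2 + 4·3 + 4)/6 = 18/6 = 3; σ²_C = ((4−2)/6)² = 0.111
te_D = (9 + 4·11 + 13)/6 = 66/6 = 11; σ²_D = ((13−9)/6)² = 0.444
te_E = (4 + 4·9 + 26)/6 = 66/6 = 11; σ²_E = ((26−4)/6)² = 13.444
te_F = (1 + 4·2 + 3)/6 = 12/6 = 2; σ²_F = ((3−1)/6)² = 0.111
te_G = (2 + 4·8 + 14)/6 = 48/6 = 8; σ²_G = ((14−2)/6)² = 4.000
te_H = (1 + 4·2 + 15)/6 = 24/6 = 4; σ²_H = ((15−1)/6)² = 5.444

Forward pass:
ES_A = 0; EF_A = 13
ES_B = 0; EF_B = 5
ES_C = 0; EF_C = 3
ES_D = max(EF_A=13, EF_B=5) = 13; EF_D = 13+11 = 24
ES_E = max(EF_A=13, EF_C=3) = 13; EF_E = 13+11 = 24
ES_F = max(EF_A=13, EF_C=3) = 13; EF_F = 13+2 = 15
ES_G = 24; EF_G = 24+8 = 32
ES_H = max(EF_E=24, EF_F=15, EF_G=32) = 32; EF_H = 32+4 = 36
Expected project duration μ = 36 days. Critical path: A → D → G → H.

Variance along critical path = 2.778 + 0.444 + 4.000 + 5.444 = 12.667; σ = 3.559 days.
D = μ + z·σ = 36 + 1.645·3.559 = 41.9 days

41.9 days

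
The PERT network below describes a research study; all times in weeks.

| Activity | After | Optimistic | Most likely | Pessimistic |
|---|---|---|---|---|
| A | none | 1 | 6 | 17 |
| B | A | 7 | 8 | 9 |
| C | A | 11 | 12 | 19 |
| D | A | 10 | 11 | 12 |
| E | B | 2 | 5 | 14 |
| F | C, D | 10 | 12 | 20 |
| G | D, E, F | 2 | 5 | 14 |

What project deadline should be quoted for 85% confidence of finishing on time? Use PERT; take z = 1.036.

te_A = (1 + 4·6 + 17)/6 = 42/6 = 7; σ²_A = ((17−1)/6)² = 7.111
te_B = (7 + 4·8 + 9)/6 = 48/6 = 8; σ²_B = ((9−7)/6)² = 0.111
te_C = (11 + 4·12 + 19)/6 = 78/6 = 13; σ²_C = ((19−11)/6)² = 1.778
te_D = (10 + 4·11 + 12)/6 = 66/6 = 11; σ²_D = ((12−10)/6)² = 0.111
te_E = (2 + 4·5 + 14)/6 = 36/6 = 6; σ²_E = ((14−2)/6)² = 4.000
te_F = (10 + 4·12 + 20)/6 = 78/6 = 13; σ²_F = ((20−10)/6)² = 2.778
te_G = (2 + 4·5 + 14)/6 = 36/6 = 6; σ²_G = ((14−2)/6)² = 4.000

Forward pass:
ES_A = 0; EF_A = 7
ES_B = 7; EF_B = 7+8 = 15
ES_C = 7; EF_C = 7+13 = 20
ES_D = 7; EF_D = 7+11 = 18
ES_E = 15; EF_E = 15+6 = 21
ES_F = max(EF_C=20, EF_D=18) = 20; EF_F = 20+13 = 33
ES_G = max(EF_D=18, EF_E=21, EF_F=33) = 33; EF_G = 33+6 = 39
Expected project duration μ = 39 weeks. Critical path: A → C → F → G.

Variance along critical path = 7.111 + 1.778 + 2.778 + 4.000 = 15.667; σ = 3.958 weeks.
D = μ + z·σ = 39 + 1.036·3.958 = 43.1 weeks

43.1 weeks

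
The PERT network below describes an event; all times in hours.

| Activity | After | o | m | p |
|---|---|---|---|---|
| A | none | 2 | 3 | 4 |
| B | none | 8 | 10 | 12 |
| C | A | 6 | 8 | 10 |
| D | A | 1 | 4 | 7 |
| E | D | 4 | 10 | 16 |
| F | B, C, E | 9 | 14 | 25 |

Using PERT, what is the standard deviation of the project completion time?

3.50 hours

te_A = (2 + 4·3 + 4)/6 = 18/6 = 3; σ²_A = ((4−2)/6)² = 0.111
te_B = (8 + 4·10 + 12)/6 = 60/6 = 10; σ²_B = ((12−8)/6)² = 0.444
te_C = (6 + 4·8 + 10)/6 = 48/6 = 8; σ²_C = ((10−6)/6)² = 0.444
te_D = (1 + 4·4 + 7)/6 = 24/6 = 4; σ²_D = ((7−1)/6)² = 1.000
te_E = (4 + 4·10 + 16)/6 = 60/6 = 10; σ²_E = ((16−4)/6)² = 4.000
te_F = (9 + 4·14 + 25)/6 = 90/6 = 15; σ²_F = ((25−9)/6)² = 7.111

Forward pass:
ES_A = 0; EF_A = 3
ES_B = 0; EF_B = 10
ES_C = 3; EF_C = 3+8 = 11
ES_D = 3; EF_D = 3+4 = 7
ES_E = 7; EF_E = 7+10 = 17
ES_F = max(EF_B=10, EF_C=11, EF_E=17) = 17; EF_F = 17+15 = 32
Expected project duration μ = 32 hours. Critical path: A → D → E → F.

Variance along critical path = 0.111 + 1.000 + 4.000 + 7.111 = 12.222
σ = √12.222 = 3.496 hours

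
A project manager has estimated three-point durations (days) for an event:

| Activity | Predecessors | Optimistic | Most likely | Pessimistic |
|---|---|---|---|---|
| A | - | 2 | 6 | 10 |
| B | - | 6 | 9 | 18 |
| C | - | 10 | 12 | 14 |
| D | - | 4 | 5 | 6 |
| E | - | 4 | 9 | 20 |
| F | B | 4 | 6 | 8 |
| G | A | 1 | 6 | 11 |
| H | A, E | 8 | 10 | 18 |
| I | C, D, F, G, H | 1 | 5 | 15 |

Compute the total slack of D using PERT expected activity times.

te_A = (2 + 4·6 + 10)/6 = 36/6 = 6
te_B = (6 + 4·9 + 18)/6 = 60/6 = 10
te_C = (10 + 4·12 + 14)/6 = 72/6 = 12
te_D = (4 + 4·5 + 6)/6 = 30/6 = 5
te_E = (4 + 4·9 + 20)/6 = 60/6 = 10
te_F = (4 + 4·6 + 8)/6 = 36/6 = 6
te_G = (1 + 4·6 + 11)/6 = 36/6 = 6
te_H = (8 + 4·10 + 18)/6 = 66/6 = 11
te_I = (1 + 4·5 + 15)/6 = 36/6 = 6

Forward pass:
ES_A = 0; EF_A = 6
ES_B = 0; EF_B = 10
ES_C = 0; EF_C = 12
ES_D = 0; EF_D = 5
ES_E = 0; EF_E = 10
ES_F = 10; EF_F = 10+6 = 16
ES_G = 6; EF_G = 6+6 = 12
ES_H = max(EF_A=6, EF_E=10) = 10; EF_H = 10+11 = 21
ES_I = max(EF_C=12, EF_D=5, EF_F=16, EF_G=12, EF_H=21) = 21; EF_I = 21+6 = 27
Expected project duration μ = 27 days. Critical path: E → H → I.

Backward pass:
LF_I = 27; LS_I = 27−6 = 21
LF_H = LS_I = 21; LS_H = 21−11 = 10
LF_G = LS_I = 21; LS_G = 21−6 = 15
LF_F = LS_I = 21; LS_F = 21−6 = 15
LF_E = LS_H = 10; LS_E = 10−10 = 0
LF_D = LS_I = 21; LS_D = 21−5 = 16
LF_C = LS_I = 21; LS_C = 21−12 = 9
LF_B = LS_F = 15; LS_B = 15−10 = 5
LF_A = min(LS_G=15, LS_H=10) = 10; LS_A = 10−6 = 4
Slack_D = LS_D − ES_D = 16 − 0 = 16

16 days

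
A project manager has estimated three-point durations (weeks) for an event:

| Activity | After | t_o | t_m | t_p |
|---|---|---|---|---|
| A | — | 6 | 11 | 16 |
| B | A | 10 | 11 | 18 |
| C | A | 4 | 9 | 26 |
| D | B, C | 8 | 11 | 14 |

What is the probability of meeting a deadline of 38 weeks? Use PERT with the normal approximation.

0.955

te_A = (6 + 4·11 + 16)/6 = 66/6 = 11; σ²_A = ((16−6)/6)² = 2.778
te_B = (10 + 4·11 + 18)/6 = 72/6 = 12; σ²_B = ((18−10)/6)² = 1.778
te_C = (4 + 4·9 + 26)/6 = 66/6 = 11; σ²_C = ((26−4)/6)² = 13.444
te_D = (8 + 4·11 + 14)/6 = 66/6 = 11; σ²_D = ((14−8)/6)² = 1.000

Forward pass:
ES_A = 0; EF_A = 11
ES_B = 11; EF_B = 11+12 = 23
ES_C = 11; EF_C = 11+11 = 22
ES_D = max(EF_B=23, EF_C=22) = 23; EF_D = 23+11 = 34
Expected project duration μ = 34 weeks. Critical path: A → B → D.

Variance along critical path = 2.778 + 1.778 + 1.000 = 5.556; σ = √5.556 = 2.357 weeks.
Z = (38 − 34) / 2.357 = 1.697
P(T ≤ 38) = Φ(1.697) ≈ 0.955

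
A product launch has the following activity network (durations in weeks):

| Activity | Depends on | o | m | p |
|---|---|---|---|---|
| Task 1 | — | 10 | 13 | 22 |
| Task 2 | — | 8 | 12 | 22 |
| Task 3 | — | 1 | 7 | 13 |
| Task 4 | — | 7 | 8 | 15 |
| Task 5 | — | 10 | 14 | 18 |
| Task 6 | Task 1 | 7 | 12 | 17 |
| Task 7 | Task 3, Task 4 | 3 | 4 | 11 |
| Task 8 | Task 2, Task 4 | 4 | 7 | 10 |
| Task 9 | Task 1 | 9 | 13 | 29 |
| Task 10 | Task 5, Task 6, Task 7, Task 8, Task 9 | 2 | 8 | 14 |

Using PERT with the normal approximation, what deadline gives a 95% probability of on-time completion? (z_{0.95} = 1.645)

te_Task 1 = (10 + 4·13 + 22)/6 = 84/6 = 14; σ²_Task 1 = ((22−10)/6)² = 4.000
te_Task 2 = (8 + 4·12 + 22)/6 = 78/6 = 13; σ²_Task 2 = ((22−8)/6)² = 5.444
te_Task 3 = (1 + 4·7 + 13)/6 = 42/6 = 7; σ²_Task 3 = ((13−1)/6)² = 4.000
te_Task 4 = (7 + 4·8 + 15)/6 = 54/6 = 9; σ²_Task 4 = ((15−7)/6)² = 1.778
te_Task 5 = (10 + 4·14 + 18)/6 = 84/6 = 14; σ²_Task 5 = ((18−10)/6)² = 1.778
te_Task 6 = (7 + 4·12 + 17)/6 = 72/6 = 12; σ²_Task 6 = ((17−7)/6)² = 2.778
te_Task 7 = (3 + 4·4 + 11)/6 = 30/6 = 5; σ²_Task 7 = ((11−3)/6)² = 1.778
te_Task 8 = (4 + 4·7 + 10)/6 = 42/6 = 7; σ²_Task 8 = ((10−4)/6)² = 1.000
te_Task 9 = (9 + 4·13 + 29)/6 = 90/6 = 15; σ²_Task 9 = ((29−9)/6)² = 11.111
te_Task 10 = (2 + 4·8 + 14)/6 = 48/6 = 8; σ²_Task 10 = ((14−2)/6)² = 4.000

Forward pass:
ES_Task 1 = 0; EF_Task 1 = 14
ES_Task 2 = 0; EF_Task 2 = 13
ES_Task 3 = 0; EF_Task 3 = 7
ES_Task 4 = 0; EF_Task 4 = 9
ES_Task 5 = 0; EF_Task 5 = 14
ES_Task 6 = 14; EF_Task 6 = 14+12 = 26
ES_Task 7 = max(EF_Task 3=7, EF_Task 4=9) = 9; EF_Task 7 = 9+5 = 14
ES_Task 8 = max(EF_Task 2=13, EF_Task 4=9) = 13; EF_Task 8 = 13+7 = 20
ES_Task 9 = 14; EF_Task 9 = 14+15 = 29
ES_Task 10 = max(EF_Task 5=14, EF_Task 6=26, EF_Task 7=14, EF_Task 8=20, EF_Task 9=29) = 29; EF_Task 10 = 29+8 = 37
Expected project duration μ = 37 weeks. Critical path: Task 1 → Task 9 → Task 10.

Variance along critical path = 4.000 + 11.111 + 4.000 = 19.111; σ = 4.372 weeks.
D = μ + z·σ = 37 + 1.645·4.372 = 44.2 weeks

44.2 weeks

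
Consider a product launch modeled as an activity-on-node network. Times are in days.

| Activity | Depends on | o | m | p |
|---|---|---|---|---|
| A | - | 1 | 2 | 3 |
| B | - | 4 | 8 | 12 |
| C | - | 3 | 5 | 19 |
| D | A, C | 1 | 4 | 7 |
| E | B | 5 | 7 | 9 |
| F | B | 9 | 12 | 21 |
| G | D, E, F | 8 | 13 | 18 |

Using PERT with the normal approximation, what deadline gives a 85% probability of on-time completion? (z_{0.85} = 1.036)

37.0 days

te_A = (1 + 4·2 + 3)/6 = 12/6 = 2; σ²_A = ((3−1)/6)² = 0.111
te_B = (4 + 4·8 + 12)/6 = 48/6 = 8; σ²_B = ((12−4)/6)² = 1.778
te_C = (3 + 4·5 + 19)/6 = 42/6 = 7; σ²_C = ((19−3)/6)² = 7.111
te_D = (1 + 4·4 + 7)/6 = 24/6 = 4; σ²_D = ((7−1)/6)² = 1.000
te_E = (5 + 4·7 + 9)/6 = 42/6 = 7; σ²_E = ((9−5)/6)² = 0.444
te_F = (9 + 4·12 + 21)/6 = 78/6 = 13; σ²_F = ((21−9)/6)² = 4.000
te_G = (8 + 4·13 + 18)/6 = 78/6 = 13; σ²_G = ((18−8)/6)² = 2.778

Forward pass:
ES_A = 0; EF_A = 2
ES_B = 0; EF_B = 8
ES_C = 0; EF_C = 7
ES_D = max(EF_A=2, EF_C=7) = 7; EF_D = 7+4 = 11
ES_E = 8; EF_E = 8+7 = 15
ES_F = 8; EF_F = 8+13 = 21
ES_G = max(EF_D=11, EF_E=15, EF_F=21) = 21; EF_G = 21+13 = 34
Expected project duration μ = 34 days. Critical path: B → F → G.

Variance along critical path = 1.778 + 4.000 + 2.778 = 8.556; σ = 2.925 days.
D = μ + z·σ = 34 + 1.036·2.925 = 37.0 days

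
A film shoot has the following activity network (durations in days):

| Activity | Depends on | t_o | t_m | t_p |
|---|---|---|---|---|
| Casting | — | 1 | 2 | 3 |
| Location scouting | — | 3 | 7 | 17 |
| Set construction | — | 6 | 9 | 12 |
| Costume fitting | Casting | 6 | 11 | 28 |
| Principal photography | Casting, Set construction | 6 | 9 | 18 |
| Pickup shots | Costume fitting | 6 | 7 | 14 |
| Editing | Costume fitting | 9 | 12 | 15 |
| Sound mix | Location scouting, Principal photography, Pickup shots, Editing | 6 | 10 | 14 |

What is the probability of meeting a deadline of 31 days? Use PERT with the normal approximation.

0.069

te_Casting = (1 + 4·2 + 3)/6 = 12/6 = 2; σ²_Casting = ((3−1)/6)² = 0.111
te_Location scouting = (3 + 4·7 + 17)/6 = 48/6 = 8; σ²_Location scouting = ((17−3)/6)² = 5.444
te_Set construction = (6 + 4·9 + 12)/6 = 54/6 = 9; σ²_Set construction = ((12−6)/6)² = 1.000
te_Costume fitting = (6 + 4·11 + 28)/6 = 78/6 = 13; σ²_Costume fitting = ((28−6)/6)² = 13.444
te_Principal photography = (6 + 4·9 + 18)/6 = 60/6 = 10; σ²_Principal photography = ((18−6)/6)² = 4.000
te_Pickup shots = (6 + 4·7 + 14)/6 = 48/6 = 8; σ²_Pickup shots = ((14−6)/6)² = 1.778
te_Editing = (9 + 4·12 + 15)/6 = 72/6 = 12; σ²_Editing = ((15−9)/6)² = 1.000
te_Sound mix = (6 + 4·10 + 14)/6 = 60/6 = 10; σ²_Sound mix = ((14−6)/6)² = 1.778

Forward pass:
ES_Casting = 0; EF_Casting = 2
ES_Location scouting = 0; EF_Location scouting = 8
ES_Set construction = 0; EF_Set construction = 9
ES_Costume fitting = 2; EF_Costume fitting = 2+13 = 15
ES_Principal photography = max(EF_Casting=2, EF_Set construction=9) = 9; EF_Principal photography = 9+10 = 19
ES_Pickup shots = 15; EF_Pickup shots = 15+8 = 23
ES_Editing = 15; EF_Editing = 15+12 = 27
ES_Sound mix = max(EF_Location scouting=8, EF_Principal photography=19, EF_Pickup shots=23, EF_Editing=27) = 27; EF_Sound mix = 27+10 = 37
Expected project duration μ = 37 days. Critical path: Casting → Costume fitting → Editing → Sound mix.

Variance along critical path = 0.111 + 13.444 + 1.000 + 1.778 = 16.333; σ = √16.333 = 4.041 days.
Z = (31 − 37) / 4.041 = -1.485
P(T ≤ 31) = Φ(-1.485) ≈ 0.069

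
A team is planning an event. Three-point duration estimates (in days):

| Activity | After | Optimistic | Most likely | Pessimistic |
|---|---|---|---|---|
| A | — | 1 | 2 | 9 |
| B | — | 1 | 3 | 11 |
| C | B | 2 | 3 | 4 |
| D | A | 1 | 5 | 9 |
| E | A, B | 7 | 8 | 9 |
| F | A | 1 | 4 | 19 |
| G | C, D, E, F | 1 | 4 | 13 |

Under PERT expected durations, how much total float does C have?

5 days

te_A = (1 + 4·2 + 9)/6 = 18/6 = 3
te_B = (1 + 4·3 + 11)/6 = 24/6 = 4
te_C = (2 + 4·3 + 4)/6 = 18/6 = 3
te_D = (1 + 4·5 + 9)/6 = 30/6 = 5
te_E = (7 + 4·8 + 9)/6 = 48/6 = 8
te_F = (1 + 4·4 + 19)/6 = 36/6 = 6
te_G = (1 + 4·4 + 13)/6 = 30/6 = 5

Forward pass:
ES_A = 0; EF_A = 3
ES_B = 0; EF_B = 4
ES_C = 4; EF_C = 4+3 = 7
ES_D = 3; EF_D = 3+5 = 8
ES_E = max(EF_A=3, EF_B=4) = 4; EF_E = 4+8 = 12
ES_F = 3; EF_F = 3+6 = 9
ES_G = max(EF_C=7, EF_D=8, EF_E=12, EF_F=9) = 12; EF_G = 12+5 = 17
Expected project duration μ = 17 days. Critical path: B → E → G.

Backward pass:
LF_G = 17; LS_G = 17−5 = 12
LF_F = LS_G = 12; LS_F = 12−6 = 6
LF_E = LS_G = 12; LS_E = 12−8 = 4
LF_D = LS_G = 12; LS_D = 12−5 = 7
LF_C = LS_G = 12; LS_C = 12−3 = 9
LF_B = min(LS_C=9, LS_E=4) = 4; LS_B = 4−4 = 0
LF_A = min(LS_D=7, LS_E=4, LS_F=6) = 4; LS_A = 4−3 = 1
Slack_C = LS_C − ES_C = 9 − 4 = 5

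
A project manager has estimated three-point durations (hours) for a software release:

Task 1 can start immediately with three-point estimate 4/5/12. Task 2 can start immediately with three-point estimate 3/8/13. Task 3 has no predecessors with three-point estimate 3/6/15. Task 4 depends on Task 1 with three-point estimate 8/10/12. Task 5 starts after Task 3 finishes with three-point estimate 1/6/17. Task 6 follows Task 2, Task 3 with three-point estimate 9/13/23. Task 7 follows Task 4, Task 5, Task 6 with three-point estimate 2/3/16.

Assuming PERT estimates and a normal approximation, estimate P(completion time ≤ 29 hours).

te_Task 1 = (4 + 4·5 + 12)/6 = 36/6 = 6; σ²_Task 1 = ((12−4)/6)² = 1.778
te_Task 2 = (3 + 4·8 + 13)/6 = 48/6 = 8; σ²_Task 2 = ((13−3)/6)² = 2.778
te_Task 3 = (3 + 4·6 + 15)/6 = 42/6 = 7; σ²_Task 3 = ((15−3)/6)² = 4.000
te_Task 4 = (8 + 4·10 + 12)/6 = 60/6 = 10; σ²_Task 4 = ((12−8)/6)² = 0.444
te_Task 5 = (1 + 4·6 + 17)/6 = 42/6 = 7; σ²_Task 5 = ((17−1)/6)² = 7.111
te_Task 6 = (9 + 4·13 + 23)/6 = 84/6 = 14; σ²_Task 6 = ((23−9)/6)² = 5.444
te_Task 7 = (2 + 4·3 + 16)/6 = 30/6 = 5; σ²_Task 7 = ((16−2)/6)² = 5.444

Forward pass:
ES_Task 1 = 0; EF_Task 1 = 6
ES_Task 2 = 0; EF_Task 2 = 8
ES_Task 3 = 0; EF_Task 3 = 7
ES_Task 4 = 6; EF_Task 4 = 6+10 = 16
ES_Task 5 = 7; EF_Task 5 = 7+7 = 14
ES_Task 6 = max(EF_Task 2=8, EF_Task 3=7) = 8; EF_Task 6 = 8+14 = 22
ES_Task 7 = max(EF_Task 4=16, EF_Task 5=14, EF_Task 6=22) = 22; EF_Task 7 = 22+5 = 27
Expected project duration μ = 27 hours. Critical path: Task 2 → Task 6 → Task 7.

Variance along critical path = 2.778 + 5.444 + 5.444 = 13.667; σ = √13.667 = 3.697 hours.
Z = (29 − 27) / 3.697 = 0.541
P(T ≤ 29) = Φ(0.541) ≈ 0.706

0.706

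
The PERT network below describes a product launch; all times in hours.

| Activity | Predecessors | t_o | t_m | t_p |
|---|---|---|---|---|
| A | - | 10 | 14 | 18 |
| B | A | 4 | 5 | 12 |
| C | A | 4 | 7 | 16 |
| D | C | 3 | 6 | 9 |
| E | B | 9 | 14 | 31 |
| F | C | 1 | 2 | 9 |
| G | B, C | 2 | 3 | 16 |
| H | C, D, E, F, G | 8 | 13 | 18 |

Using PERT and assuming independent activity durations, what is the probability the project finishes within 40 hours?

0.021

te_A = (10 + 4·14 + 18)/6 = 84/6 = 14; σ²_A = ((18−10)/6)² = 1.778
te_B = (4 + 4·5 + 12)/6 = 36/6 = 6; σ²_B = ((12−4)/6)² = 1.778
te_C = (4 + 4·7 + 16)/6 = 48/6 = 8; σ²_C = ((16−4)/6)² = 4.000
te_D = (3 + 4·6 + 9)/6 = 36/6 = 6; σ²_D = ((9−3)/6)² = 1.000
te_E = (9 + 4·14 + 31)/6 = 96/6 = 16; σ²_E = ((31−9)/6)² = 13.444
te_F = (1 + 4·2 + 9)/6 = 18/6 = 3; σ²_F = ((9−1)/6)² = 1.778
te_G = (2 + 4·3 + 16)/6 = 30/6 = 5; σ²_G = ((16−2)/6)² = 5.444
te_H = (8 + 4·13 + 18)/6 = 78/6 = 13; σ²_H = ((18−8)/6)² = 2.778

Forward pass:
ES_A = 0; EF_A = 14
ES_B = 14; EF_B = 14+6 = 20
ES_C = 14; EF_C = 14+8 = 22
ES_D = 22; EF_D = 22+6 = 28
ES_E = 20; EF_E = 20+16 = 36
ES_F = 22; EF_F = 22+3 = 25
ES_G = max(EF_B=20, EF_C=22) = 22; EF_G = 22+5 = 27
ES_H = max(EF_C=22, EF_D=28, EF_E=36, EF_F=25, EF_G=27) = 36; EF_H = 36+13 = 49
Expected project duration μ = 49 hours. Critical path: A → B → E → H.

Variance along critical path = 1.778 + 1.778 + 13.444 + 2.778 = 19.778; σ = √19.778 = 4.447 hours.
Z = (40 − 49) / 4.447 = -2.024
P(T ≤ 40) = Φ(-2.024) ≈ 0.021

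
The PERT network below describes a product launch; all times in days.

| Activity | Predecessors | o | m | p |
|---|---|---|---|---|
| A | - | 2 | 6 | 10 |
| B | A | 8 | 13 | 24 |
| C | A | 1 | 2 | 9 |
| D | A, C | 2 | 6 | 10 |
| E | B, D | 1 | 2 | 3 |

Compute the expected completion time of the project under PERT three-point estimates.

te_A = (2 + 4·6 + 10)/6 = 36/6 = 6
te_B = (8 + 4·13 + 24)/6 = 84/6 = 14
te_C = (1 + 4·2 + 9)/6 = 18/6 = 3
te_D = (2 + 4·6 + 10)/6 = 36/6 = 6
te_E = (1 + 4·2 + 3)/6 = 12/6 = 2

Forward pass:
ES_A = 0; EF_A = 6
ES_B = 6; EF_B = 6+14 = 20
ES_C = 6; EF_C = 6+3 = 9
ES_D = max(EF_A=6, EF_C=9) = 9; EF_D = 9+6 = 15
ES_E = max(EF_B=20, EF_D=15) = 20; EF_E = 20+2 = 22
Expected project duration μ = 22 days. Critical path: A → B → E.

22 days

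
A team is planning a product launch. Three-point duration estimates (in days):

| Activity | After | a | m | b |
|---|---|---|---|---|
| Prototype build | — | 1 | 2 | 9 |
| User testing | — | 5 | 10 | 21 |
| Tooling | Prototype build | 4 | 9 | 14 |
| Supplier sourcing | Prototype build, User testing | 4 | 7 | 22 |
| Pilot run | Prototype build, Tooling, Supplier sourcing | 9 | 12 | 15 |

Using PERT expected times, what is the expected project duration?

32 days

te_Prototype build = (1 + 4·2 + 9)/6 = 18/6 = 3
te_User testing = (5 + 4·10 + 21)/6 = 66/6 = 11
te_Tooling = (4 + 4·9 + 14)/6 = 54/6 = 9
te_Supplier sourcing = (4 + 4·7 + 22)/6 = 54/6 = 9
te_Pilot run = (9 + 4·12 + 15)/6 = 72/6 = 12

Forward pass:
ES_Prototype build = 0; EF_Prototype build = 3
ES_User testing = 0; EF_User testing = 11
ES_Tooling = 3; EF_Tooling = 3+9 = 12
ES_Supplier sourcing = max(EF_Prototype build=3, EF_User testing=11) = 11; EF_Supplier sourcing = 11+9 = 20
ES_Pilot run = max(EF_Prototype build=3, EF_Tooling=12, EF_Supplier sourcing=20) = 20; EF_Pilot run = 20+12 = 32
Expected project duration μ = 32 days. Critical path: User testing → Supplier sourcing → Pilot run.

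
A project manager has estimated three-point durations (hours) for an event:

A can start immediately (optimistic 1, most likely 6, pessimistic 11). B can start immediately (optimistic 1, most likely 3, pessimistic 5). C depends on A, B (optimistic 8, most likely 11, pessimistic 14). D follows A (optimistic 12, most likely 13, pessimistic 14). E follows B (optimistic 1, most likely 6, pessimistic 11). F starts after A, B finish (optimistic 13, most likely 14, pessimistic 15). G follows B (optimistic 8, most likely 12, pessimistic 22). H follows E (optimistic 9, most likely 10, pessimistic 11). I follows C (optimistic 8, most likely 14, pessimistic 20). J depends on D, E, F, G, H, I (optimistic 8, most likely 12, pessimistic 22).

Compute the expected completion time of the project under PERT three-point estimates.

44 hours

te_A = (1 + 4·6 + 11)/6 = 36/6 = 6
te_B = (1 + 4·3 + 5)/6 = 18/6 = 3
te_C = (8 + 4·11 + 14)/6 = 66/6 = 11
te_D = (12 + 4·13 + 14)/6 = 78/6 = 13
te_E = (1 + 4·6 + 11)/6 = 36/6 = 6
te_F = (13 + 4·14 + 15)/6 = 84/6 = 14
te_G = (8 + 4·12 + 22)/6 = 78/6 = 13
te_H = (9 + 4·10 + 11)/6 = 60/6 = 10
te_I = (8 + 4·14 + 20)/6 = 84/6 = 14
te_J = (8 + 4·12 + 22)/6 = 78/6 = 13

Forward pass:
ES_A = 0; EF_A = 6
ES_B = 0; EF_B = 3
ES_C = max(EF_A=6, EF_B=3) = 6; EF_C = 6+11 = 17
ES_D = 6; EF_D = 6+13 = 19
ES_E = 3; EF_E = 3+6 = 9
ES_F = max(EF_A=6, EF_B=3) = 6; EF_F = 6+14 = 20
ES_G = 3; EF_G = 3+13 = 16
ES_H = 9; EF_H = 9+10 = 19
ES_I = 17; EF_I = 17+14 = 31
ES_J = max(EF_D=19, EF_E=9, EF_F=20, EF_G=16, EF_H=19, EF_I=31) = 31; EF_J = 31+13 = 44
Expected project duration μ = 44 hours. Critical path: A → C → I → J.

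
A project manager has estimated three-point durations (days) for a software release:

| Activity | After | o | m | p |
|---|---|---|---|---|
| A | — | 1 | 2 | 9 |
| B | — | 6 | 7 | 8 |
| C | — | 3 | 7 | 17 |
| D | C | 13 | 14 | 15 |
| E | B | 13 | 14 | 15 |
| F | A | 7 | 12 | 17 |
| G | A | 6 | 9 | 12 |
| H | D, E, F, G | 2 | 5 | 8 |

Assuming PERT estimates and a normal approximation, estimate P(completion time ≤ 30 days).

te_A = (1 + 4·2 + 9)/6 = 18/6 = 3; σ²_A = ((9−1)/6)² = 1.778
te_B = (6 + 4·7 + 8)/6 = 42/6 = 7; σ²_B = ((8−6)/6)² = 0.111
te_C = (3 + 4·7 + 17)/6 = 48/6 = 8; σ²_C = ((17−3)/6)² = 5.444
te_D = (13 + 4·14 + 15)/6 = 84/6 = 14; σ²_D = ((15−13)/6)² = 0.111
te_E = (13 + 4·14 + 15)/6 = 84/6 = 14; σ²_E = ((15−13)/6)² = 0.111
te_F = (7 + 4·12 + 17)/6 = 72/6 = 12; σ²_F = ((17−7)/6)² = 2.778
te_G = (6 + 4·9 + 12)/6 = 54/6 = 9; σ²_G = ((12−6)/6)² = 1.000
te_H = (2 + 4·5 + 8)/6 = 30/6 = 5; σ²_H = ((8−2)/6)² = 1.000

Forward pass:
ES_A = 0; EF_A = 3
ES_B = 0; EF_B = 7
ES_C = 0; EF_C = 8
ES_D = 8; EF_D = 8+14 = 22
ES_E = 7; EF_E = 7+14 = 21
ES_F = 3; EF_F = 3+12 = 15
ES_G = 3; EF_G = 3+9 = 12
ES_H = max(EF_D=22, EF_E=21, EF_F=15, EF_G=12) = 22; EF_H = 22+5 = 27
Expected project duration μ = 27 days. Critical path: C → D → H.

Variance along critical path = 5.444 + 0.111 + 1.000 = 6.556; σ = √6.556 = 2.560 days.
Z = (30 − 27) / 2.560 = 1.172
P(T ≤ 30) = Φ(1.172) ≈ 0.879

0.879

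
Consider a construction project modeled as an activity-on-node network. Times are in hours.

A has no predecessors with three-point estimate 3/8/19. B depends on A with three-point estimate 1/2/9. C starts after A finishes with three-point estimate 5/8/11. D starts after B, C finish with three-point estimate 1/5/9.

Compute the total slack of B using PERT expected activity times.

5 hours

te_A = (3 + 4·8 + 19)/6 = 54/6 = 9
te_B = (1 + 4·2 + 9)/6 = 18/6 = 3
te_C = (5 + 4·8 + 11)/6 = 48/6 = 8
te_D = (1 + 4·5 + 9)/6 = 30/6 = 5

Forward pass:
ES_A = 0; EF_A = 9
ES_B = 9; EF_B = 9+3 = 12
ES_C = 9; EF_C = 9+8 = 17
ES_D = max(EF_B=12, EF_C=17) = 17; EF_D = 17+5 = 22
Expected project duration μ = 22 hours. Critical path: A → C → D.

Backward pass:
LF_D = 22; LS_D = 22−5 = 17
LF_C = LS_D = 17; LS_C = 17−8 = 9
LF_B = LS_D = 17; LS_B = 17−3 = 14
LF_A = min(LS_B=14, LS_C=9) = 9; LS_A = 9−9 = 0
Slack_B = LS_B − ES_B = 14 − 9 = 5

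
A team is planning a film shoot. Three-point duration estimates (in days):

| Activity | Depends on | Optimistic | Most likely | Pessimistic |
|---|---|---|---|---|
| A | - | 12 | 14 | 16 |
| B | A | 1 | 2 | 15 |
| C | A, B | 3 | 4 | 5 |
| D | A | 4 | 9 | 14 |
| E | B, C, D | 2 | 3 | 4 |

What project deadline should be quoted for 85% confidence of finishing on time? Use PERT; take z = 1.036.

te_A = (12 + 4·14 + 16)/6 = 84/6 = 14; σ²_A = ((16−12)/6)² = 0.444
te_B = (1 + 4·2 + 15)/6 = 24/6 = 4; σ²_B = ((15−1)/6)² = 5.444
te_C = (3 + 4·4 + 5)/6 = 24/6 = 4; σ²_C = ((5−3)/6)² = 0.111
te_D = (4 + 4·9 + 14)/6 = 54/6 = 9; σ²_D = ((14−4)/6)² = 2.778
te_E = (2 + 4·3 + 4)/6 = 18/6 = 3; σ²_E = ((4−2)/6)² = 0.111

Forward pass:
ES_A = 0; EF_A = 14
ES_B = 14; EF_B = 14+4 = 18
ES_C = max(EF_A=14, EF_B=18) = 18; EF_C = 18+4 = 22
ES_D = 14; EF_D = 14+9 = 23
ES_E = max(EF_B=18, EF_C=22, EF_D=23) = 23; EF_E = 23+3 = 26
Expected project duration μ = 26 days. Critical path: A → D → E.

Variance along critical path = 0.444 + 2.778 + 0.111 = 3.333; σ = 1.826 days.
D = μ + z·σ = 26 + 1.036·1.826 = 27.9 days

27.9 days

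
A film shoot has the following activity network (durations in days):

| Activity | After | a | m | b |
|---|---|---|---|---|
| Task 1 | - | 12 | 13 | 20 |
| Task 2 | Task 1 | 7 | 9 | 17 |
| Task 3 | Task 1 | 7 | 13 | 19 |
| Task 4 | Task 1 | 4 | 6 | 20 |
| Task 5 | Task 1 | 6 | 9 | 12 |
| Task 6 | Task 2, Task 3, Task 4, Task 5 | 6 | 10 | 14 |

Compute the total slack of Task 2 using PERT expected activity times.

te_Task 1 = (12 + 4·13 + 20)/6 = 84/6 = 14
te_Task 2 = (7 + 4·9 + 17)/6 = 60/6 = 10
te_Task 3 = (7 + 4·13 + 19)/6 = 78/6 = 13
te_Task 4 = (4 + 4·6 + 20)/6 = 48/6 = 8
te_Task 5 = (6 + 4·9 + 12)/6 = 54/6 = 9
te_Task 6 = (6 + 4·10 + 14)/6 = 60/6 = 10

Forward pass:
ES_Task 1 = 0; EF_Task 1 = 14
ES_Task 2 = 14; EF_Task 2 = 14+10 = 24
ES_Task 3 = 14; EF_Task 3 = 14+13 = 27
ES_Task 4 = 14; EF_Task 4 = 14+8 = 22
ES_Task 5 = 14; EF_Task 5 = 14+9 = 23
ES_Task 6 = max(EF_Task 2=24, EF_Task 3=27, EF_Task 4=22, EF_Task 5=23) = 27; EF_Task 6 = 27+10 = 37
Expected project duration μ = 37 days. Critical path: Task 1 → Task 3 → Task 6.

Backward pass:
LF_Task 6 = 37; LS_Task 6 = 37−10 = 27
LF_Task 5 = LS_Task 6 = 27; LS_Task 5 = 27−9 = 18
LF_Task 4 = LS_Task 6 = 27; LS_Task 4 = 27−8 = 19
LF_Task 3 = LS_Task 6 = 27; LS_Task 3 = 27−13 = 14
LF_Task 2 = LS_Task 6 = 27; LS_Task 2 = 27−10 = 17
LF_Task 1 = min(LS_Task 2=17, LS_Task 3=14, LS_Task 4=19, LS_Task 5=18) = 14; LS_Task 1 = 14−14 = 0
Slack_Task 2 = LS_Task 2 − ES_Task 2 = 17 − 14 = 3

3 days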